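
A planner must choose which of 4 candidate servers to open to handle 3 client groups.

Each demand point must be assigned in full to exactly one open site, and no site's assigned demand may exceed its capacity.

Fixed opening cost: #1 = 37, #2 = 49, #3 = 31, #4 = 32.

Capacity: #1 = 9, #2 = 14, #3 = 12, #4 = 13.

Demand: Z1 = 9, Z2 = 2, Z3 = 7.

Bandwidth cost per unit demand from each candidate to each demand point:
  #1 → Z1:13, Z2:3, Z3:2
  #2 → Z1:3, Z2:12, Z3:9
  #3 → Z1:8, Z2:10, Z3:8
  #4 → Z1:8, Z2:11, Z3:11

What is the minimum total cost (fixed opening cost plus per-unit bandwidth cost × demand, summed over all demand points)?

Open {#1, #2}; cheapest assignment that respects the capacities:
  #1 (cap 9, load 9): Z2, Z3 — cost 2×3 + 7×2 = 20
  #2 (cap 14, load 9): Z1 — cost 9×3 = 27
  Shipping 47, fixed 86 → total 133.
  Any other capacity-feasible assignment to {#1, #2} ships for at least 47.
Compare {#1, #3}: its best feasible assignment gives total 160.
Compare {#1, #4}: its best feasible assignment gives total 161.
Every other set of open sites that can feasibly serve all demand totals ≥ 160 even under its best assignment. Minimum: 133.

133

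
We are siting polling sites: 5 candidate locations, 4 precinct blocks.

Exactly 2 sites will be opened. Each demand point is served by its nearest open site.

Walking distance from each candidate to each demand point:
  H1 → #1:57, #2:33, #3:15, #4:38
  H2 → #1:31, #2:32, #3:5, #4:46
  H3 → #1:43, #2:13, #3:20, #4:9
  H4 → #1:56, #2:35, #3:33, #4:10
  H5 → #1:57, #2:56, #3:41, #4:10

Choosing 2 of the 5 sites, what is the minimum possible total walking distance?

58

Open {H2, H3}.
  #1→H2 31, #2→H3 13, #3→H2 5, #4→H3 9  ⇒ total 58.
Compare {H2, H4}: total 78.
Compare {H2, H5}: total 78.
No size-2 selection does better; minimum is 58.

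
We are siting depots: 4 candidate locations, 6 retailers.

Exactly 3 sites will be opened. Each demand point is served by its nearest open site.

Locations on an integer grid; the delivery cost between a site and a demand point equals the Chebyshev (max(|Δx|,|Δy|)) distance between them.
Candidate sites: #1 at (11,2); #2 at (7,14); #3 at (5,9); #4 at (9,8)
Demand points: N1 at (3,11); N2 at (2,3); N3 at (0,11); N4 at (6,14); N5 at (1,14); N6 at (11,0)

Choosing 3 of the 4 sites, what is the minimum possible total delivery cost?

Open {#1, #2, #3}.
  N1→#3 2, N2→#3 6, N3→#3 5, N4→#2 1, N5→#3 5, N6→#1 2  ⇒ total 21.
Compare {#1, #3, #4}: total 25.
Compare {#1, #2, #4}: total 27.
No size-3 selection does better; minimum is 21.

21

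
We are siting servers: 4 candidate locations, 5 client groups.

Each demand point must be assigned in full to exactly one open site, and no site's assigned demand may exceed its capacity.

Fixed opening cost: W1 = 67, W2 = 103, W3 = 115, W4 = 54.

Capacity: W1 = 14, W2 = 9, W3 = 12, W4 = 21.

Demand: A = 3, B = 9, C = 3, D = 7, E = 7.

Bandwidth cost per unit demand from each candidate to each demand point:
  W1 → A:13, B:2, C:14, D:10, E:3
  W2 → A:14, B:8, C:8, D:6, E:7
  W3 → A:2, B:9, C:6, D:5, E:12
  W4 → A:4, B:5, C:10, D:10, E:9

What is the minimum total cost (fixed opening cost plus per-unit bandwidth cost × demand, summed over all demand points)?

299

Open {W1, W4}; cheapest assignment that respects the capacities:
  W1 (cap 14, load 14): D, E — cost 7×10 + 7×3 = 91
  W4 (cap 21, load 15): A, B, C — cost 3×4 + 9×5 + 3×10 = 87
  Shipping 178, fixed 121 → total 299.
  Any other capacity-feasible assignment to {W1, W4} ships for at least 178.
Compare {W3, W4}: its best feasible assignment gives total 342.
Compare {W1, W3, W4}: its best feasible assignment gives total 367.
Every other set of open sites that can feasibly serve all demand totals ≥ 342 even under its best assignment. Minimum: 299.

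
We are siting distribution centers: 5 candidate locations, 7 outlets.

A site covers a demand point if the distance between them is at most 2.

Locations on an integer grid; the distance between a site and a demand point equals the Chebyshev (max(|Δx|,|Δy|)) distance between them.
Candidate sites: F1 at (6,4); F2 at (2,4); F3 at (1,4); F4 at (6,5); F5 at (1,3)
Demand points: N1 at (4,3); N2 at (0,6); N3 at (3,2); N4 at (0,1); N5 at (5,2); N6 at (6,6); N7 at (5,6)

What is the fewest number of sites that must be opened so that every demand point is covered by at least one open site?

Coverage sets (demand points within 2 of each site):
  F1: {N1, N5, N6, N7}
  F2: {N1, N2, N3}
  F3: {N2, N3}
  F4: {N1, N6, N7}
  F5: {N3, N4}
No 2 sites suffice: every size-2 union leaves at least one demand point uncovered.
But {F1, F2, F5} covers everything, so the minimum is 3.

3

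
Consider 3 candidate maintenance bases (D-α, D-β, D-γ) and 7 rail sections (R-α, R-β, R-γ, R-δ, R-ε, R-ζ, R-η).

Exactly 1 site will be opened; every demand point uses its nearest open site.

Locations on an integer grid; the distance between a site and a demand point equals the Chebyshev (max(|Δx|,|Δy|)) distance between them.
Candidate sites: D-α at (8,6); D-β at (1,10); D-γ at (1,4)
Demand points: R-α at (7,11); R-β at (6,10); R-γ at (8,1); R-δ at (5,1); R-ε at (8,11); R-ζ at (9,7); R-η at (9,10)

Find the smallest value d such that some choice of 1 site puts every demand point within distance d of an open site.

Open {D-α}.
  Farthest demand point is R-α at distance 5 (to D-α); all others are ≤ 5.
With {D-γ} the worst case is 8.
With {D-β} the worst case is 9.
No size-1 selection achieves below 5.

5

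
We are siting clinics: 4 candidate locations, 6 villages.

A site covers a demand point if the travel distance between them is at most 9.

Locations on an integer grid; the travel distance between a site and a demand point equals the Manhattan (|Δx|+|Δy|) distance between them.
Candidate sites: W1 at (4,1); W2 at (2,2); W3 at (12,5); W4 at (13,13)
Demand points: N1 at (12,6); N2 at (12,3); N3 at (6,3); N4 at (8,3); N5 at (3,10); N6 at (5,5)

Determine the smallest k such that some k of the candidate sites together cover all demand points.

2

Coverage sets (demand points within 9 of each site):
  W1: {N3, N4, N6}
  W2: {N3, N4, N5, N6}
  W3: {N1, N2, N3, N4, N6}
  W4: {N1}
No single site covers all 6 demand points.
But {W2, W3} covers everything, so the minimum is 2.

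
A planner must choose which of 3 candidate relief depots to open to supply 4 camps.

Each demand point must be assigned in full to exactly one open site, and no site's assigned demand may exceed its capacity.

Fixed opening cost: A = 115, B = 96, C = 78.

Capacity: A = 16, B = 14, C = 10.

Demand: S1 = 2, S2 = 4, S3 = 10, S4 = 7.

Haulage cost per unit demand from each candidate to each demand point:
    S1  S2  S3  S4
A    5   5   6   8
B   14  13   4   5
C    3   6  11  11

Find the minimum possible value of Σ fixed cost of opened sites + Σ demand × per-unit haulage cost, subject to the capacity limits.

Open {A, B}; cheapest assignment that respects the capacities:
  A (cap 16, load 16): S1, S2, S3 — cost 2×5 + 4×5 + 10×6 = 90
  B (cap 14, load 7): S4 — cost 7×5 = 35
  Shipping 125, fixed 211 → total 336.
  Any other capacity-feasible assignment to {A, B} ships for at least 125.
Compare {B, C}: its best feasible assignment gives total 349.
Compare {A, C}: its best feasible assignment gives total 356.
Every other set of open sites that can feasibly serve all demand totals ≥ 349 even under its best assignment. Minimum: 336.

336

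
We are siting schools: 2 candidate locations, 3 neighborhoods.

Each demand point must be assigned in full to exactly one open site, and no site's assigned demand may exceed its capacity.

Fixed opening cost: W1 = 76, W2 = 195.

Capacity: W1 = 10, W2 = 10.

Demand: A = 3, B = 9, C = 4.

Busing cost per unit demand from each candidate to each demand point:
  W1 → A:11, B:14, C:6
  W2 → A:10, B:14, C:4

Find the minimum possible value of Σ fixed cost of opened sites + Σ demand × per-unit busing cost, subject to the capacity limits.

Open {W1, W2}; cheapest assignment that respects the capacities:
  W1 (cap 10, load 9): B — cost 9×14 = 126
  W2 (cap 10, load 7): A, C — cost 3×10 + 4×4 = 46
  Shipping 172, fixed 271 → total 443.
  Any other capacity-feasible assignment to {W1, W2} ships for at least 172.
Total demand is 16 and no other set of sites has combined capacity ≥ 16, so {W1, W2} is the only feasible choice of open sites. Minimum: 443.

443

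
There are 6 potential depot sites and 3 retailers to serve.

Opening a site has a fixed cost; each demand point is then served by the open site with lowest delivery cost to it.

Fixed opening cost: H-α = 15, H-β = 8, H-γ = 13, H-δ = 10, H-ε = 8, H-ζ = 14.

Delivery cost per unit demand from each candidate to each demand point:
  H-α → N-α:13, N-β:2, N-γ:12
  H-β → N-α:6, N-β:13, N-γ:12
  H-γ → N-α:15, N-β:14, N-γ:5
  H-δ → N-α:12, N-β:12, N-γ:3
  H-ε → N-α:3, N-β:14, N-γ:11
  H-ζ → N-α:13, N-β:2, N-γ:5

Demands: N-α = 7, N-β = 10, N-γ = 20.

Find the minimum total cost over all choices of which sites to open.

Open {H-δ, H-ε, H-ζ}: assign each demand point to its cheapest open site.
  N-α→H-ε 7×3=21, N-β→H-ζ 10×2=20, N-γ→H-δ 20×3=60
  delivery cost 101, fixed 32 → total 133.
Compare {H-α, H-δ, H-ε}: delivery cost 101 + fixed 33 = 134.
Compare {H-β, H-δ, H-ε, H-ζ}: delivery cost 101 + fixed 40 = 141.
Compare {H-α, H-β, H-δ, H-ε}: delivery cost 101 + fixed 41 = 142.
All other subsets cost ≥ 134. Minimum total cost: 133.

133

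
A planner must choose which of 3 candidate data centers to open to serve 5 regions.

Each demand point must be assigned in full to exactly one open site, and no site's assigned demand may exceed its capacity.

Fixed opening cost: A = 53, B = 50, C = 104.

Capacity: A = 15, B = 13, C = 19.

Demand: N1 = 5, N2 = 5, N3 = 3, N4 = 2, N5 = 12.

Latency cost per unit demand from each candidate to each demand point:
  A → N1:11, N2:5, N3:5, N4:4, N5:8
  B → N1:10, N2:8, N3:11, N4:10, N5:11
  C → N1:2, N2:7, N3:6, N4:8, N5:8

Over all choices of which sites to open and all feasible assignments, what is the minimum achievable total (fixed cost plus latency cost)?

Open {A, C}; cheapest assignment that respects the capacities:
  A (cap 15, load 10): N2, N3, N4 — cost 5×5 + 3×5 + 2×4 = 48
  C (cap 19, load 17): N1, N5 — cost 5×2 + 12×8 = 106
  Shipping 154, fixed 157 → total 311.
  Any other capacity-feasible assignment to {A, C} ships for at least 154.
Compare {A, B}: its best feasible assignment gives total 324.
Compare {B, C}: its best feasible assignment gives total 349.
Every other set of open sites that can feasibly serve all demand totals ≥ 324 even under its best assignment. Minimum: 311.

311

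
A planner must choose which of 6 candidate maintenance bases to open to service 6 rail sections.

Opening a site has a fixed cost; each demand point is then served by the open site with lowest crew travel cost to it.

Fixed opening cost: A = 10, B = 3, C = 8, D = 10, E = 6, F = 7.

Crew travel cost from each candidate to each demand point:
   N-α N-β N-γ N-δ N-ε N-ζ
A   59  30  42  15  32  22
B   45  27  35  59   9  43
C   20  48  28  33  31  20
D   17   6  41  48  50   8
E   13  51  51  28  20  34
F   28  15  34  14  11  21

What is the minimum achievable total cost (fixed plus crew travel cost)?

107

Open {D, F}: assign each demand point to its cheapest open site.
  N-α→D 17, N-β→D 6, N-γ→F 34, N-δ→F 14, N-ε→F 11, N-ζ→D 8
  crew travel cost 90, fixed 17 → total 107.
Compare {B, D, F}: crew travel cost 88 + fixed 20 = 108.
Compare {C, D, F}: crew travel cost 84 + fixed 25 = 109.
Compare {D, E, F}: crew travel cost 86 + fixed 23 = 109.
All other subsets cost ≥ 108. Minimum total cost: 107.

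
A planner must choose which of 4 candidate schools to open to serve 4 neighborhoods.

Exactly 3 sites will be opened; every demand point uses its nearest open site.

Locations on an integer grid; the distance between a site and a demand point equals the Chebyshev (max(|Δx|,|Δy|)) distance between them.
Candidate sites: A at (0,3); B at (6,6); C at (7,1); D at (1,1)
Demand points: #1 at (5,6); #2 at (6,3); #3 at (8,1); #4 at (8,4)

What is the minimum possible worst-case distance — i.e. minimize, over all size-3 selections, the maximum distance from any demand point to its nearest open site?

Open {A, B, C}.
  Farthest demand point is #2 at distance 2 (to C); all others are ≤ 2.
With {B, C, D} the worst case is 2.
With {A, B, D} the worst case is 5.
No size-3 selection achieves below 2.

2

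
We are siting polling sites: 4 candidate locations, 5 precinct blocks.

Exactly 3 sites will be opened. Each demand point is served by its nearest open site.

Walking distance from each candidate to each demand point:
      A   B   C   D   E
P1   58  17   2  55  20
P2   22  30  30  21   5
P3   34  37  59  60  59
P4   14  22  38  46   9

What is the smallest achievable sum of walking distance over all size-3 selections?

Open {P1, P2, P4}.
  A→P4 14, B→P1 17, C→P1 2, D→P2 21, E→P2 5  ⇒ total 59.
Compare {P1, P2, P3}: total 67.
Compare {P1, P3, P4}: total 88.
No size-3 selection does better; minimum is 59.

59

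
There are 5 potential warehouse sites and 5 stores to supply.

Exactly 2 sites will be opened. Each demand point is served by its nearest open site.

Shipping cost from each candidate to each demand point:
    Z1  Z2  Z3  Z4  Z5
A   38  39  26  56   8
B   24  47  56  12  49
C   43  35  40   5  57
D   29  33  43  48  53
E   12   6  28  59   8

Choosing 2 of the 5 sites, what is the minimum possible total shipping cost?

59

Open {C, E}.
  Z1→E 12, Z2→E 6, Z3→E 28, Z4→C 5, Z5→E 8  ⇒ total 59.
Compare {B, E}: total 66.
Compare {D, E}: total 102.
No size-2 selection does better; minimum is 59.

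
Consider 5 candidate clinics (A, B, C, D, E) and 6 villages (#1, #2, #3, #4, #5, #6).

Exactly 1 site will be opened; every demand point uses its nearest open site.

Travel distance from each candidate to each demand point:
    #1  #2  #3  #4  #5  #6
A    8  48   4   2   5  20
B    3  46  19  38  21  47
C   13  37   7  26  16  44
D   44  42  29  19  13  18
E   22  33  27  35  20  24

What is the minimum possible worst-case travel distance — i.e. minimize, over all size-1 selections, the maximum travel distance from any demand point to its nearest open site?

35

Open {E}.
  Farthest demand point is #4 at travel distance 35 (to E); all others are ≤ 35.
With {C} the worst case is 44.
With {D} the worst case is 44.
No size-1 selection achieves below 35.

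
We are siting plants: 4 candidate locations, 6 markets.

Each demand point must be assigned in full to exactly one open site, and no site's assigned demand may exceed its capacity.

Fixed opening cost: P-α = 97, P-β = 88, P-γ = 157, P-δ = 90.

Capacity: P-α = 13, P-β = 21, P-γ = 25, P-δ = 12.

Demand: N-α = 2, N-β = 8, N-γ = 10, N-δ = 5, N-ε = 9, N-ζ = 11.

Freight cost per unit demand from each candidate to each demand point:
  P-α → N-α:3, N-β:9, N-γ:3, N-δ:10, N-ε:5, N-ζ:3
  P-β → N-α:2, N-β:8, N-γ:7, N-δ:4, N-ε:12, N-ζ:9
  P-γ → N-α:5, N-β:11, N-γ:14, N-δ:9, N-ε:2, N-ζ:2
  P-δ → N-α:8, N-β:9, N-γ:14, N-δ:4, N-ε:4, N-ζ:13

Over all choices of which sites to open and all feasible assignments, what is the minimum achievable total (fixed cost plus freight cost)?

468

Open {P-β, P-γ}; cheapest assignment that respects the capacities:
  P-β (cap 21, load 20): N-α, N-β, N-γ — cost 2×2 + 8×8 + 10×7 = 138
  P-γ (cap 25, load 25): N-δ, N-ε, N-ζ — cost 5×9 + 9×2 + 11×2 = 85
  Shipping 223, fixed 245 → total 468.
  Any other capacity-feasible assignment to {P-β, P-γ} ships for at least 223.
Compare {P-α, P-β, P-γ}: its best feasible assignment gives total 500.
Compare {P-β, P-γ, P-δ}: its best feasible assignment gives total 533.
Every other set of open sites that can feasibly serve all demand totals ≥ 500 even under its best assignment. Minimum: 468.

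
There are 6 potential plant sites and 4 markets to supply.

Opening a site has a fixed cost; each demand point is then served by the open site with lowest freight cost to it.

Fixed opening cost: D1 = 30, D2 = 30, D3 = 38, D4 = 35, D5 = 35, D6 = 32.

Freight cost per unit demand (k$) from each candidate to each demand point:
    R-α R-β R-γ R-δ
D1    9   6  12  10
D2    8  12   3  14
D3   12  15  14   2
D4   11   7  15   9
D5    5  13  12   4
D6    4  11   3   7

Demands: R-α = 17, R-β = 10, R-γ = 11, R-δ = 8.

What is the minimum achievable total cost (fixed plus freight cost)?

277

Open {D1, D3, D6}: assign each demand point to its cheapest open site.
  R-α→D6 17×4=68, R-β→D1 10×6=60, R-γ→D6 11×3=33, R-δ→D3 8×2=16
  freight cost 177, fixed 100 → total 277.
Compare {D1, D6}: freight cost 217 + fixed 62 = 279.
Compare {D1, D5, D6}: freight cost 193 + fixed 97 = 290.
Compare {D3, D4, D6}: freight cost 187 + fixed 105 = 292.
All other subsets cost ≥ 279. Minimum total cost: 277.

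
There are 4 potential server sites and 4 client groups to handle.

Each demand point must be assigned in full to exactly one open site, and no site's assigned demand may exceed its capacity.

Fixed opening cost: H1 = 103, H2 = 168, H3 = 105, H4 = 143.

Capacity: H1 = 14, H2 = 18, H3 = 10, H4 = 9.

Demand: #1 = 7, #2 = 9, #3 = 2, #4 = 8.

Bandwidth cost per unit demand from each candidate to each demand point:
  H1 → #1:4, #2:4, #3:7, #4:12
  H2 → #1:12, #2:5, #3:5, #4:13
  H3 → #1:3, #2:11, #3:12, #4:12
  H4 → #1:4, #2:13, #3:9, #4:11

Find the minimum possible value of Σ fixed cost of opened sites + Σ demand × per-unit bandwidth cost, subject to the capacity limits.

462

Open {H1, H2}; cheapest assignment that respects the capacities:
  H1 (cap 14, load 9): #1, #3 — cost 7×4 + 2×7 = 42
  H2 (cap 18, load 17): #2, #4 — cost 9×5 + 8×13 = 149
  Shipping 191, fixed 271 → total 462.
  Any other capacity-feasible assignment to {H1, H2} ships for at least 191.
Compare {H2, H3}: its best feasible assignment gives total 467.
Compare {H2, H4}: its best feasible assignment gives total 506.
Every other set of open sites that can feasibly serve all demand totals ≥ 467 even under its best assignment. Minimum: 462.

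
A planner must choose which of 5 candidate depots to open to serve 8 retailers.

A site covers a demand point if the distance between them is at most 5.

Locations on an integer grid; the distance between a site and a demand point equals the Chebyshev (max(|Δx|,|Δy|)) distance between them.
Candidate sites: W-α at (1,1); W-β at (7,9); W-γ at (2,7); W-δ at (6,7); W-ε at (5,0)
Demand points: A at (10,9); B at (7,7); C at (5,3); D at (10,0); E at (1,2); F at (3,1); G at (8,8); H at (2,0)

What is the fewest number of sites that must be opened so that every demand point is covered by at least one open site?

Coverage sets (demand points within 5 of each site):
  W-α: {C, E, F, H}
  W-β: {A, B, G}
  W-γ: {B, C, E}
  W-δ: {A, B, C, E, G}
  W-ε: {C, D, E, F, H}
No single site covers all 8 demand points.
But {W-β, W-ε} covers everything, so the minimum is 2.

2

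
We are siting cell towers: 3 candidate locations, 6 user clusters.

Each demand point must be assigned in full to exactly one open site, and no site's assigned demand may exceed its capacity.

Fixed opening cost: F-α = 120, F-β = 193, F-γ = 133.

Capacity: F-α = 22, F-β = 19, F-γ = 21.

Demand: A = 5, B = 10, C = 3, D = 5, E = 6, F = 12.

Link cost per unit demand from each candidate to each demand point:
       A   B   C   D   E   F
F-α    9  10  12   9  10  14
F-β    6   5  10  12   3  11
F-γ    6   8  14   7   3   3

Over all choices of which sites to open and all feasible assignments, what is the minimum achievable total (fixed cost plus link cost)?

Open {F-α, F-γ}; cheapest assignment that respects the capacities:
  F-α (cap 22, load 20): A, B, D — cost 5×9 + 10×10 + 5×9 = 190
  F-γ (cap 21, load 21): C, E, F — cost 3×14 + 6×3 + 12×3 = 96
  Shipping 286, fixed 253 → total 539.
  Any other capacity-feasible assignment to {F-α, F-γ} ships for at least 286.
Compare {F-α, F-β, F-γ}: its best feasible assignment gives total 655.
Compare {F-α, F-β}: its best feasible assignment gives total 669.
Every other set of open sites that can feasibly serve all demand totals ≥ 655 even under its best assignment. Minimum: 539.

539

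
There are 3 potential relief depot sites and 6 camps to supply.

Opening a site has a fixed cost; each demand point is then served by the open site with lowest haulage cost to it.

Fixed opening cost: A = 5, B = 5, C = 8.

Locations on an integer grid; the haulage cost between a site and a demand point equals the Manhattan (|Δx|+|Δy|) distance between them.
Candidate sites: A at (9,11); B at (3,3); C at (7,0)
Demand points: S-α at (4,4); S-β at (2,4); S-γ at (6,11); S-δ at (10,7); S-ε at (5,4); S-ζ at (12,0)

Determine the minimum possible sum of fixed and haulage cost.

37

Open {A, B}: assign each demand point to its cheapest open site.
  S-α→B 2, S-β→B 2, S-γ→A 3, S-δ→A 5, S-ε→B 3, S-ζ→B 12
  haulage cost 27, fixed 10 → total 37.
Compare {A, B, C}: haulage cost 20 + fixed 18 = 38.
Compare {B}: haulage cost 41 + fixed 5 = 46.
Compare {B, C}: haulage cost 33 + fixed 13 = 46.
All other subsets cost ≥ 38. Minimum total cost: 37.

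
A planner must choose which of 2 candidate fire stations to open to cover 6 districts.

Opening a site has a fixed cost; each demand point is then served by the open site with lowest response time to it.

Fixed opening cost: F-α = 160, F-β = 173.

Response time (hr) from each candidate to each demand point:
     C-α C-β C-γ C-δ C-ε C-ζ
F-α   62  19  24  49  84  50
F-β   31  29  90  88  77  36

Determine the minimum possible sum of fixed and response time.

Open {F-α}: assign each demand point to its cheapest open site.
  C-α→F-α 62, C-β→F-α 19, C-γ→F-α 24, C-δ→F-α 49, C-ε→F-α 84, C-ζ→F-α 50
  response time 288, fixed 160 → total 448.
Compare {F-β}: response time 351 + fixed 173 = 524.
Compare {F-α, F-β}: response time 236 + fixed 333 = 569.

448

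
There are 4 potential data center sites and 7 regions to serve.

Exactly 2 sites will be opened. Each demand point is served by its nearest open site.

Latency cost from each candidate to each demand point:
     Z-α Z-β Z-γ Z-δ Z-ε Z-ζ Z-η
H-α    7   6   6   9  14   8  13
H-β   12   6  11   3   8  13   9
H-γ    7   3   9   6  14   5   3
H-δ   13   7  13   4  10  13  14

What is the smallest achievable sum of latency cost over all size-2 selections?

38

Open {H-β, H-γ}.
  Z-α→H-γ 7, Z-β→H-γ 3, Z-γ→H-γ 9, Z-δ→H-β 3, Z-ε→H-β 8, Z-ζ→H-γ 5, Z-η→H-γ 3  ⇒ total 38.
Compare {H-γ, H-δ}: total 41.
Compare {H-α, H-γ}: total 44.
No size-2 selection does better; minimum is 38.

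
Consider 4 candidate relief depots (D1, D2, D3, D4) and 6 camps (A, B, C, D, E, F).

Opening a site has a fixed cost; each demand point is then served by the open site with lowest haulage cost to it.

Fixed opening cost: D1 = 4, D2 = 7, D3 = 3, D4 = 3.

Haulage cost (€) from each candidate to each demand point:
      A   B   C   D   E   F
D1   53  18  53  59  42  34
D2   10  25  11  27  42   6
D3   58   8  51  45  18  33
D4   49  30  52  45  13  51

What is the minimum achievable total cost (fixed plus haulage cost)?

Open {D2, D3, D4}: assign each demand point to its cheapest open site.
  A→D2 10, B→D3 8, C→D2 11, D→D2 27, E→D4 13, F→D2 6
  haulage cost 75, fixed 13 → total 88.
Compare {D2, D3}: haulage cost 80 + fixed 10 = 90.
Compare {D1, D2, D3, D4}: haulage cost 75 + fixed 17 = 92.
Compare {D1, D2, D3}: haulage cost 80 + fixed 14 = 94.
All other subsets cost ≥ 90. Minimum total cost: 88.

88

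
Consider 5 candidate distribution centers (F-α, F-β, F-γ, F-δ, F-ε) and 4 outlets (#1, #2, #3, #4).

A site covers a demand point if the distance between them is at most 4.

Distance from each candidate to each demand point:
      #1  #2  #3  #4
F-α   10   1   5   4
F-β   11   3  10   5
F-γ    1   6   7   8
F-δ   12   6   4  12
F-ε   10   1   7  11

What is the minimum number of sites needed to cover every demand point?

Coverage sets (demand points within 4 of each site):
  F-α: {#2, #4}
  F-β: {#2}
  F-γ: {#1}
  F-δ: {#3}
  F-ε: {#2}
No 2 sites suffice: every size-2 union leaves at least one demand point uncovered.
But {F-α, F-γ, F-δ} covers everything, so the minimum is 3.

3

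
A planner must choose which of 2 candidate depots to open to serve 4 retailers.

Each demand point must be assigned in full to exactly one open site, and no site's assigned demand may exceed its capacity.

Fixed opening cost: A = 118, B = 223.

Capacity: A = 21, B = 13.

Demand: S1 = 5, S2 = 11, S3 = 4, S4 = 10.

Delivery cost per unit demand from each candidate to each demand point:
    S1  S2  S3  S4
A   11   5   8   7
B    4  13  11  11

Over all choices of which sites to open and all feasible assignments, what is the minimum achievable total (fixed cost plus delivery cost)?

530

Open {A, B}; cheapest assignment that respects the capacities:
  A (cap 21, load 21): S2, S4 — cost 11×5 + 10×7 = 125
  B (cap 13, load 9): S1, S3 — cost 5×4 + 4×11 = 64
  Shipping 189, fixed 341 → total 530.
  Any other capacity-feasible assignment to {A, B} ships for at least 189.
Total demand is 30 and no other set of sites has combined capacity ≥ 30, so {A, B} is the only feasible choice of open sites. Minimum: 530.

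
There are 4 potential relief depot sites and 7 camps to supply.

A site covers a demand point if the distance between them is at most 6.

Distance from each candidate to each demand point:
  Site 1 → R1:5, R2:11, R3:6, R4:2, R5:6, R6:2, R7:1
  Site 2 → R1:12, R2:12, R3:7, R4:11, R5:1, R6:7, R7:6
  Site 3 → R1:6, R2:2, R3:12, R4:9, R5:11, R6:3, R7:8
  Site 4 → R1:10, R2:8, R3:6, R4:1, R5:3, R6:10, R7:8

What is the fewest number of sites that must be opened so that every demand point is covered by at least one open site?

Coverage sets (demand points within 6 of each site):
  Site 1: {R1, R3, R4, R5, R6, R7}
  Site 2: {R5, R7}
  Site 3: {R1, R2, R6}
  Site 4: {R3, R4, R5}
No single site covers all 7 demand points.
But {Site 1, Site 3} covers everything, so the minimum is 2.

2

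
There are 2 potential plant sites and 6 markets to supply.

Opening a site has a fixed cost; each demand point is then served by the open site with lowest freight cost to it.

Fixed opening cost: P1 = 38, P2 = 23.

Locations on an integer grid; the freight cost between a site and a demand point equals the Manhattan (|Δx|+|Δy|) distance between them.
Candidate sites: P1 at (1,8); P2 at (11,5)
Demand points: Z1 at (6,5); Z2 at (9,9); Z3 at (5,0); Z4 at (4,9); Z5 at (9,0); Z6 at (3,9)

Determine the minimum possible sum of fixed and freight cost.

75

Open {P2}: assign each demand point to its cheapest open site.
  Z1→P2 5, Z2→P2 6, Z3→P2 11, Z4→P2 11, Z5→P2 7, Z6→P2 12
  freight cost 52, fixed 23 → total 75.
Compare {P1}: freight cost 52 + fixed 38 = 90.
Compare {P1, P2}: freight cost 36 + fixed 61 = 97.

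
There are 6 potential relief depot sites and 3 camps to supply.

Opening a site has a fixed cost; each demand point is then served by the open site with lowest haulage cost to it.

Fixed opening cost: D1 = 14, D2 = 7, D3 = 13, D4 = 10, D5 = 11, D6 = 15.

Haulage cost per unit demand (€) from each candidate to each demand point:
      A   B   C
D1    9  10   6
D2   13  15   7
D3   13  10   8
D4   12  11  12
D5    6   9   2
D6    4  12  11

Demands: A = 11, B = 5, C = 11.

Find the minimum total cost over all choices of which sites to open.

137

Open {D5, D6}: assign each demand point to its cheapest open site.
  A→D6 11×4=44, B→D5 5×9=45, C→D5 11×2=22
  haulage cost 111, fixed 26 → total 137.
Compare {D5}: haulage cost 133 + fixed 11 = 144.
Compare {D2, D5, D6}: haulage cost 111 + fixed 33 = 144.
Compare {D4, D5, D6}: haulage cost 111 + fixed 36 = 147.
All other subsets cost ≥ 144. Minimum total cost: 137.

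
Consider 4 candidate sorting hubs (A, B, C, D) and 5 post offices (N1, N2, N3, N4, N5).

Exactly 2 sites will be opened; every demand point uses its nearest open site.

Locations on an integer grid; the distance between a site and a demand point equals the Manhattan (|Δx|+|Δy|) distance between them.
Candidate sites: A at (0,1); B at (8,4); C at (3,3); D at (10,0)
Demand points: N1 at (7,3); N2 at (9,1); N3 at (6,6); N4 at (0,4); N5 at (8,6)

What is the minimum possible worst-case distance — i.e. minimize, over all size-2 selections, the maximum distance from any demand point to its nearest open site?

Open {A, B}.
  Farthest demand point is N2 at distance 4 (to B); all others are ≤ 4.
With {B, C} the worst case is 4.
With {A, C} the worst case is 8.
No size-2 selection achieves below 4.

4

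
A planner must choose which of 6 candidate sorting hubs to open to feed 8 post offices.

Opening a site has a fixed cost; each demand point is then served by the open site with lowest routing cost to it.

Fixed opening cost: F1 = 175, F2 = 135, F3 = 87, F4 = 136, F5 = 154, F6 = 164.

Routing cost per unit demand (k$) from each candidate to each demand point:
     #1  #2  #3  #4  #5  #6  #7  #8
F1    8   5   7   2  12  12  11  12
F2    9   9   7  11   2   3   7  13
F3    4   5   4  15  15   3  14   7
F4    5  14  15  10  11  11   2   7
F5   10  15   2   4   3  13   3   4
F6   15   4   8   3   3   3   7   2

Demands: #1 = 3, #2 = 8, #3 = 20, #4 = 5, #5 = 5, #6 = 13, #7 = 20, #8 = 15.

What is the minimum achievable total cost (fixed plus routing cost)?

527

Open {F3, F5}: assign each demand point to its cheapest open site.
  #1→F3 3×4=12, #2→F3 8×5=40, #3→F5 20×2=40, #4→F5 5×4=20, #5→F5 5×3=15, #6→F3 13×3=39, #7→F5 20×3=60, #8→F5 15×4=60
  routing cost 286, fixed 241 → total 527.
Compare {F5, F6}: routing cost 261 + fixed 318 = 579.
Compare {F3, F6}: routing cost 363 + fixed 251 = 614.
Compare {F2, F5}: routing cost 328 + fixed 289 = 617.
All other subsets cost ≥ 579. Minimum total cost: 527.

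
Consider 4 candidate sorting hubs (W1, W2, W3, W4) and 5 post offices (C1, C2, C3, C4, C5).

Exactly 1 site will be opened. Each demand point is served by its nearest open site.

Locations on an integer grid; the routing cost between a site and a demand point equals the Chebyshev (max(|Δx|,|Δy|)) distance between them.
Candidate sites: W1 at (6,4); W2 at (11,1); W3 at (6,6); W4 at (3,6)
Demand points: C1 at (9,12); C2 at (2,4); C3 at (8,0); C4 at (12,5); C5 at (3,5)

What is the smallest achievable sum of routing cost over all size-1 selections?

24

Open {W4}.
  C1→W4 6, C2→W4 2, C3→W4 6, C4→W4 9, C5→W4 1  ⇒ total 24.
Compare {W1}: total 25.
Compare {W3}: total 25.
No size-1 selection does better; minimum is 24.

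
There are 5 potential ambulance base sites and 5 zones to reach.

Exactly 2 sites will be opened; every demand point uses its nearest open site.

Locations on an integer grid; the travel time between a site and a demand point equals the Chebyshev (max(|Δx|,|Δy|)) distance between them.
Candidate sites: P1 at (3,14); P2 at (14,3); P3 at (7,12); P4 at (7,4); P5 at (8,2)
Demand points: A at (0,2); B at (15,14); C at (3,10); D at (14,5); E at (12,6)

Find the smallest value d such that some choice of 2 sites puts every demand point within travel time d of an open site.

Open {P3, P4}.
  Farthest demand point is B at travel time 8 (to P3); all others are ≤ 8.
With {P3, P5} the worst case is 8.
With {P1, P3} the worst case is 10.
No size-2 selection achieves below 8.

8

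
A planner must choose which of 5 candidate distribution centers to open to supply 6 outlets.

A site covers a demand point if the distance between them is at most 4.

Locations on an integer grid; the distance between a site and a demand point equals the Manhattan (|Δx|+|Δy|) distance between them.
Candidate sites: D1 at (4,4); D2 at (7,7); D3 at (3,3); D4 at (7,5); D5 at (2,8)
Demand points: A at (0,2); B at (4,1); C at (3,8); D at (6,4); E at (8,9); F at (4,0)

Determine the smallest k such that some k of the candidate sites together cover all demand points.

Coverage sets (demand points within 4 of each site):
  D1: {B, D, F}
  D2: {D, E}
  D3: {A, B, D, F}
  D4: {D}
  D5: {C}
No 2 sites suffice: every size-2 union leaves at least one demand point uncovered.
But {D2, D3, D5} covers everything, so the minimum is 3.

3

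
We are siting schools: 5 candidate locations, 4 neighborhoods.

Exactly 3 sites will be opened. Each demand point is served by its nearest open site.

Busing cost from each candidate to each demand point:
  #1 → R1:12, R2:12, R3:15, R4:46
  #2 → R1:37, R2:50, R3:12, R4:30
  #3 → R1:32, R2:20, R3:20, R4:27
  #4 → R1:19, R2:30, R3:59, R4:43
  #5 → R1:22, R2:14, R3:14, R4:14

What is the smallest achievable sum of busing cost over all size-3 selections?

50

Open {#1, #2, #5}.
  R1→#1 12, R2→#1 12, R3→#2 12, R4→#5 14  ⇒ total 50.
Compare {#1, #3, #5}: total 52.
Compare {#1, #4, #5}: total 52.
No size-3 selection does better; minimum is 50.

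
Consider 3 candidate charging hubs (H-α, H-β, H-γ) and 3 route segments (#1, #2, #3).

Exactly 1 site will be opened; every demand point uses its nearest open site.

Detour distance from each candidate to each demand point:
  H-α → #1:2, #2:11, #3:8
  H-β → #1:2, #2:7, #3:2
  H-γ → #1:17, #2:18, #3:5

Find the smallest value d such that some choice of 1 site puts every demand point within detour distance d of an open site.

Open {H-β}.
  Farthest demand point is #2 at detour distance 7 (to H-β); all others are ≤ 7.
With {H-α} the worst case is 11.
With {H-γ} the worst case is 18.
No size-1 selection achieves below 7.

7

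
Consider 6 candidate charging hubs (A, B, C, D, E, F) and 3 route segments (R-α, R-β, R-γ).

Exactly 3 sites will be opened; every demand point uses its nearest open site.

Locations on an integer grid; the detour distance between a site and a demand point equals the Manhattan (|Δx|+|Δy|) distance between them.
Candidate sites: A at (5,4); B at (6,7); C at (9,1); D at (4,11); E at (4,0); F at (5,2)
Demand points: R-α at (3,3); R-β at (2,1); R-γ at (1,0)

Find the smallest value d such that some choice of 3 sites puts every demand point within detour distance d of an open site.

Open {A, B, E}.
  Farthest demand point is R-α at detour distance 3 (to A); all others are ≤ 3.
With {A, C, E} the worst case is 3.
With {A, D, E} the worst case is 3.
No size-3 selection achieves below 3.

3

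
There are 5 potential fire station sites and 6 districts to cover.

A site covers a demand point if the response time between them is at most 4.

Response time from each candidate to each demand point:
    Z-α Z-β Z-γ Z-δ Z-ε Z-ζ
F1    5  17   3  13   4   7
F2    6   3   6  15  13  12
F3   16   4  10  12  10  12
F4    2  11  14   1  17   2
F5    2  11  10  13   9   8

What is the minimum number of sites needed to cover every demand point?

3

Coverage sets (demand points within 4 of each site):
  F1: {Z-γ, Z-ε}
  F2: {Z-β}
  F3: {Z-β}
  F4: {Z-α, Z-δ, Z-ζ}
  F5: {Z-α}
No 2 sites suffice: every size-2 union leaves at least one demand point uncovered.
But {F1, F2, F4} covers everything, so the minimum is 3.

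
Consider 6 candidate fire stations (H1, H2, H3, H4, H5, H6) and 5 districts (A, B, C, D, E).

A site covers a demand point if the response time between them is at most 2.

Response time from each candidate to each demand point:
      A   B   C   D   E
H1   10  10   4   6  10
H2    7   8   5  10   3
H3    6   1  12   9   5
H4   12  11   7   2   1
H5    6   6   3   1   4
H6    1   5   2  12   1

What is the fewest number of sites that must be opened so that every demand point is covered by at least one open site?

3

Coverage sets (demand points within 2 of each site):
  H1: {}
  H2: {}
  H3: {B}
  H4: {D, E}
  H5: {D}
  H6: {A, C, E}
No 2 sites suffice: every size-2 union leaves at least one demand point uncovered.
But {H3, H4, H6} covers everything, so the minimum is 3.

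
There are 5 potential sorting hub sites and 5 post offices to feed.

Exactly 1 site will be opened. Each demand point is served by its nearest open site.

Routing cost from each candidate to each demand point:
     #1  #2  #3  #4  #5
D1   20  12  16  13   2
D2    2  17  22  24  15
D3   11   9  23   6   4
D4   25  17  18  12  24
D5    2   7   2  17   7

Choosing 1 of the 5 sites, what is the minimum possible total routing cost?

35

Open {D5}.
  #1→D5 2, #2→D5 7, #3→D5 2, #4→D5 17, #5→D5 7  ⇒ total 35.
Compare {D3}: total 53.
Compare {D1}: total 63.
No size-1 selection does better; minimum is 35.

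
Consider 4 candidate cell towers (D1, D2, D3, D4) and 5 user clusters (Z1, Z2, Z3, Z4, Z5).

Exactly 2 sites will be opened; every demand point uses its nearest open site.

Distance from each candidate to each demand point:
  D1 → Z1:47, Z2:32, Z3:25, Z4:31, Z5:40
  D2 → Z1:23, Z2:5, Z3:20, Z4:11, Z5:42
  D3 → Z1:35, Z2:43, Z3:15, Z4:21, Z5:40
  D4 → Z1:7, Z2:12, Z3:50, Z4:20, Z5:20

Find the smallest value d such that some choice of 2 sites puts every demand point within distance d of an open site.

20

Open {D2, D4}.
  Farthest demand point is Z3 at distance 20 (to D2); all others are ≤ 20.
With {D3, D4} the worst case is 20.
With {D1, D4} the worst case is 25.
No size-2 selection achieves below 20.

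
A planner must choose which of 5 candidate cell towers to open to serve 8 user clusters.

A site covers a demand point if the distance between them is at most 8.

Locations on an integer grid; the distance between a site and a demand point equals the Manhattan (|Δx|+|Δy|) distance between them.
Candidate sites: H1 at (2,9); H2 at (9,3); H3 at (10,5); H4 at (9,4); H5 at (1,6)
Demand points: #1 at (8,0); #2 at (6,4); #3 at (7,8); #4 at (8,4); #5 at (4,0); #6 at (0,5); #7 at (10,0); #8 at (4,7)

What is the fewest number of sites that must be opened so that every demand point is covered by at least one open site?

Coverage sets (demand points within 8 of each site):
  H1: {#3, #6, #8}
  H2: {#1, #2, #3, #4, #5, #7}
  H3: {#1, #2, #3, #4, #7, #8}
  H4: {#1, #2, #3, #4, #7, #8}
  H5: {#2, #3, #6, #8}
No single site covers all 8 demand points.
But {H1, H2} covers everything, so the minimum is 2.

2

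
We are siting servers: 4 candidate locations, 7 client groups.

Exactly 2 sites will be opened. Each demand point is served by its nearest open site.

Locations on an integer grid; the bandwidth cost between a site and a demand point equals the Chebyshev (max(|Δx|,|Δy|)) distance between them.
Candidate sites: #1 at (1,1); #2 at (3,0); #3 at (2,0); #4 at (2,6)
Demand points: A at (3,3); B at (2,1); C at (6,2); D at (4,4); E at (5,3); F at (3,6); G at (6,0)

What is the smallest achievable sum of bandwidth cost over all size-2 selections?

Open {#2, #4}.
  A→#2 3, B→#2 1, C→#2 3, D→#4 2, E→#2 3, F→#4 1, G→#2 3  ⇒ total 16.
Compare {#1, #4}: total 18.
Compare {#3, #4}: total 18.
No size-2 selection does better; minimum is 16.

16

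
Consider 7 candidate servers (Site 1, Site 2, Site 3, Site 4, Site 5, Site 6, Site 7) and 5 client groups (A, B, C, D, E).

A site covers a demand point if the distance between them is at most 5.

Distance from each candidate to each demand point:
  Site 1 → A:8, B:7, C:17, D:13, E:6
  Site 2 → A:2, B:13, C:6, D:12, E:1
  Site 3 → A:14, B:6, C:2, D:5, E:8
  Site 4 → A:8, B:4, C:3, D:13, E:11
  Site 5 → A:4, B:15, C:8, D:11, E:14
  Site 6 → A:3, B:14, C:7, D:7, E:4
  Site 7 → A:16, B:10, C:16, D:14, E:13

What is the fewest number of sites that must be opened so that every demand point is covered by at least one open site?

3

Coverage sets (demand points within 5 of each site):
  Site 1: {}
  Site 2: {A, E}
  Site 3: {C, D}
  Site 4: {B, C}
  Site 5: {A}
  Site 6: {A, E}
  Site 7: {}
No 2 sites suffice: every size-2 union leaves at least one demand point uncovered.
But {Site 2, Site 3, Site 4} covers everything, so the minimum is 3.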